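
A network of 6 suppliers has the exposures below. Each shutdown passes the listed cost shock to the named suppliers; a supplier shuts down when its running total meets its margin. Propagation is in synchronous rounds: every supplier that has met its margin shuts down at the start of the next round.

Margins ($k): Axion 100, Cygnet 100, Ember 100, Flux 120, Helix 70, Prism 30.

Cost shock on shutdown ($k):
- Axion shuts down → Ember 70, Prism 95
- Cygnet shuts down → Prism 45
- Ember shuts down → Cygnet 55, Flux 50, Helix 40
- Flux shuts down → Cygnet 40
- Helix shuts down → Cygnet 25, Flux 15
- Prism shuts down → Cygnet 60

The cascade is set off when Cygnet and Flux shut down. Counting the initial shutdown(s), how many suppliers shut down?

3

Round 1 — Cygnet, Flux shut down (initial).
  Prism: +45 → 45 ≥ 30
Round 2 — Prism shuts down.
No further shutdowns.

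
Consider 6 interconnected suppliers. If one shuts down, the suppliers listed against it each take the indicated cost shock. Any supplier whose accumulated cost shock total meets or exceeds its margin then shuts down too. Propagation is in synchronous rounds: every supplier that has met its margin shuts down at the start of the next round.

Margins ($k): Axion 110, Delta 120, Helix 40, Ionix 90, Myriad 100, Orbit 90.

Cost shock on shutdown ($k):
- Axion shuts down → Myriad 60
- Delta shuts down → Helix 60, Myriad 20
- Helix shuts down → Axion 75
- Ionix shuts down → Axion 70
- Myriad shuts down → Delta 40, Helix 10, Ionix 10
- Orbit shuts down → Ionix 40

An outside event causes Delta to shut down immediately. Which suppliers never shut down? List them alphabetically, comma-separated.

Round 1 — Delta shuts down (initial).
  Helix: +60 → 60 ≥ 40
  Myriad: +20 → 20 < 100
Round 2 — Helix shuts down.
  Axion: +75 → 75 < 110
No further shutdowns.

Axion, Ionix, Myriad, Orbit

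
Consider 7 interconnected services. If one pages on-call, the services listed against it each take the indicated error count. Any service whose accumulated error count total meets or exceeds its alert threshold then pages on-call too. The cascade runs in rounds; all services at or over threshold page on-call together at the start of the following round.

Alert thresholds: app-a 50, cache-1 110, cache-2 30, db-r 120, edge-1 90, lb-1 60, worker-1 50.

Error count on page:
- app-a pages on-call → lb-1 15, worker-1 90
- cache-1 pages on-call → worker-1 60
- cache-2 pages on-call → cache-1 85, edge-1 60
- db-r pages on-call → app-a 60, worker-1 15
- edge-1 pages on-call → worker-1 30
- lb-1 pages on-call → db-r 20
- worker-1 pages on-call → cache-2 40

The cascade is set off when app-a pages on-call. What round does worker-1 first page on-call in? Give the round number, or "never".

Round 1 — app-a pages on-call (initial).
  lb-1: +15 → 15 < 60
  worker-1: +90 → 90 ≥ 50
Round 2 — worker-1 pages on-call.
  cache-2: +40 → 40 ≥ 30
Round 3 — cache-2 pages on-call.
  cache-1: +85 → 85 < 110
  edge-1: +60 → 60 < 90
No further pages.

2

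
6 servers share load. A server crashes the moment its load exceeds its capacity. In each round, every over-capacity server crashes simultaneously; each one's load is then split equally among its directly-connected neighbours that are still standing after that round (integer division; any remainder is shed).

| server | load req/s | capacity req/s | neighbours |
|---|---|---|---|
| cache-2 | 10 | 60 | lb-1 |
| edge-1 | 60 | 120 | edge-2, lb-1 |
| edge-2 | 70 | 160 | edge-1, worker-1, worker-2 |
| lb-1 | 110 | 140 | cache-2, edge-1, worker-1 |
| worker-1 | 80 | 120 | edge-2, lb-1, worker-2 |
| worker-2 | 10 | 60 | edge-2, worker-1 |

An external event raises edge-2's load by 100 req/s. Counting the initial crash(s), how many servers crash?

Round 1 — edge-2 at 170 > 160. edge-2 crashes.
  edge-2 sheds 170 req/s to edge-1, worker-1, worker-2: 56 each (2 lost).
    edge-1: 60+56 = 116 ≤ 120
    worker-1: 80+56 = 136 > 120
    worker-2: 10+56 = 66 > 60
Round 2 — worker-1, worker-2 crash.
  worker-1 sheds 136 req/s to lb-1: 136 each.
    lb-1: 110+136 = 246 > 140
  worker-2 sheds 66 req/s: no online neighbours, lost.
Round 3 — lb-1 crashes.
  lb-1 sheds 246 req/s to cache-2, edge-1: 123 each.
    cache-2: 10+123 = 133 > 60
    edge-1: 116+123 = 239 > 120
Round 4 — cache-2, edge-1 crash.
  cache-2 sheds 133 req/s: no online neighbours, lost.
  edge-1 sheds 239 req/s: no online neighbours, lost.
No further crashes.

6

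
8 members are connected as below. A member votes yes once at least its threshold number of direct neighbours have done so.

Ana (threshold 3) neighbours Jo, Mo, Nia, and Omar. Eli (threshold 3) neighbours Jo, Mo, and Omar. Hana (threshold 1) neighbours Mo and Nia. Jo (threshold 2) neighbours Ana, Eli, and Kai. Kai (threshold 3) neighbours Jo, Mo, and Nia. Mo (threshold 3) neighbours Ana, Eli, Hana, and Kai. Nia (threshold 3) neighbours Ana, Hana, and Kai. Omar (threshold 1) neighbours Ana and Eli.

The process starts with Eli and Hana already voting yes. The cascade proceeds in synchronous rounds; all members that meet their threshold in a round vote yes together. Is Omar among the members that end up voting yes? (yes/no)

yes

Round 1 — Eli, Hana vote yes (initial).
Round 2 — checking thresholds:
  Jo: 1 of 3 neighbours < 2, holds.
  Mo: 2 of 4 neighbours < 3, holds.
  Nia: 1 of 3 neighbours < 3, holds.
  Omar: 1 of 2 neighbours ≥ 1, votes yes.
Round 3 — no new yes votes; cascade stops.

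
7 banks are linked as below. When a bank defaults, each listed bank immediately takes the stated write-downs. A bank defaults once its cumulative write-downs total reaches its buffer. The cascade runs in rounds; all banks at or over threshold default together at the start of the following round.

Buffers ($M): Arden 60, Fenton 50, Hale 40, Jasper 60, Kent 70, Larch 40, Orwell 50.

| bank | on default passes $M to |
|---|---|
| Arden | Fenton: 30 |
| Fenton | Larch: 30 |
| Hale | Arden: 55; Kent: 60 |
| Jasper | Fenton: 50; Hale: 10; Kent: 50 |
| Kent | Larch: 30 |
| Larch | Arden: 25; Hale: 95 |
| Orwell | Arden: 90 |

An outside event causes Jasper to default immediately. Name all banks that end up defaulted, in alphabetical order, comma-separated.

Round 1 — Jasper defaults (initial).
  Fenton: +50 → 50 ≥ 50
  Hale: +10 → 10 < 40
  Kent: +50 → 50 < 70
Round 2 — Fenton defaults.
  Larch: +30 → 30 < 40
No further defaults.

Fenton, Jasper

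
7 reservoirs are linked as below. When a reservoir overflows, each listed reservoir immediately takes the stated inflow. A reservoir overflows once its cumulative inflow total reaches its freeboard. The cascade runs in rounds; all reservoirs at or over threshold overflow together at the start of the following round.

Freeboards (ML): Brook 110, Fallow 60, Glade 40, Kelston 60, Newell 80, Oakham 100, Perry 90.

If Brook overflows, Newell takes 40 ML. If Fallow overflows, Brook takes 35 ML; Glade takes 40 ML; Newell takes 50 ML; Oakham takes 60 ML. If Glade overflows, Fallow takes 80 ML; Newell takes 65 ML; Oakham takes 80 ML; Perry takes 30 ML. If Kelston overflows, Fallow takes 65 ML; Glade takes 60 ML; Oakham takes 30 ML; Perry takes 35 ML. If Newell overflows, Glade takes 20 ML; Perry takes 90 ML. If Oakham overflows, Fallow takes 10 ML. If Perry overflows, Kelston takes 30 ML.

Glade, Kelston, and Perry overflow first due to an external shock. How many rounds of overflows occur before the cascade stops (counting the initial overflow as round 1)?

Round 1 — Glade, Kelston, Perry overflow (initial).
  Fallow: +80+65 → 145 ≥ 60
  Newell: +65 → 65 < 80
  Oakham: +80+30 → 110 ≥ 100
Round 2 — Fallow, Oakham overflow.
  Brook: +35 → 35 < 110
  Newell: +50 → 115 ≥ 80
Round 3 — Newell overflows.
No further overflows.

3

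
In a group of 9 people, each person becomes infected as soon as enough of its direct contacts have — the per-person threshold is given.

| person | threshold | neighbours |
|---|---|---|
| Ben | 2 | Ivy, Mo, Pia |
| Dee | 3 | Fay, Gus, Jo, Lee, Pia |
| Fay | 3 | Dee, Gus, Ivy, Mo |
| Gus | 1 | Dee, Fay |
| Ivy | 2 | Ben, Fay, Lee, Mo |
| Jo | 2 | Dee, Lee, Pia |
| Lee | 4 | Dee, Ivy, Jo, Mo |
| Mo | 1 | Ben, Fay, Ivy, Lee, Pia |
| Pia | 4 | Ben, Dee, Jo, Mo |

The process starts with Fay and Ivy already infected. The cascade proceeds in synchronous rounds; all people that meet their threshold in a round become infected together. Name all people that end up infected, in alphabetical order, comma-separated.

Ben, Fay, Gus, Ivy, Mo

Round 1 — Fay, Ivy become infected (initial).
Round 2 — checking thresholds:
  Ben: 1 of 3 neighbours < 2, holds.
  Dee: 1 of 5 neighbours < 3, holds.
  Gus: 1 of 2 neighbours ≥ 1, becomes infected.
  Lee: 1 of 4 neighbours < 4, holds.
  Mo: 2 of 5 neighbours ≥ 1, becomes infected.
Round 3 — checking thresholds:
  Ben: 2 of 3 neighbours ≥ 2, becomes infected.
  Dee: 2 of 5 neighbours < 3, holds.
  Lee: 2 of 4 neighbours < 4, holds.
  Pia: 1 of 4 neighbours < 4, holds.
Round 4 — no new infections; cascade stops.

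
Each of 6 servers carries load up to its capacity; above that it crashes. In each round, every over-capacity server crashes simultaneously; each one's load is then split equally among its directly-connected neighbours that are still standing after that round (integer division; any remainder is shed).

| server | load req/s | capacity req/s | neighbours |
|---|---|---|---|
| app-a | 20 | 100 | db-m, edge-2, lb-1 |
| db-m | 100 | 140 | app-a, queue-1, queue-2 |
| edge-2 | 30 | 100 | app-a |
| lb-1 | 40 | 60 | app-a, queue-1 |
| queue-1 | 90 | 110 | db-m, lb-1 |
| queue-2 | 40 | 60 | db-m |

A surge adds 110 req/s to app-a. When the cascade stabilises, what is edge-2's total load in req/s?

Round 1 — app-a at 130 > 100. app-a crashes.
  app-a sheds 130 req/s to db-m, edge-2, lb-1: 43 each (1 lost).
    db-m: 100+43 = 143 > 140
    edge-2: 30+43 = 73 ≤ 100
    lb-1: 40+43 = 83 > 60
Round 2 — db-m, lb-1 crash.
  db-m sheds 143 req/s to queue-1, queue-2: 71 each (1 lost).
    queue-1: 90+71 = 161 > 110
    queue-2: 40+71 = 111 > 60
  lb-1 sheds 83 req/s to queue-1: 83 each.
    queue-1: 161+83 = 244 > 110
Round 3 — queue-1, queue-2 crash.
  queue-1 sheds 244 req/s: no online neighbours, lost.
  queue-2 sheds 111 req/s: no online neighbours, lost.
No further crashes.

73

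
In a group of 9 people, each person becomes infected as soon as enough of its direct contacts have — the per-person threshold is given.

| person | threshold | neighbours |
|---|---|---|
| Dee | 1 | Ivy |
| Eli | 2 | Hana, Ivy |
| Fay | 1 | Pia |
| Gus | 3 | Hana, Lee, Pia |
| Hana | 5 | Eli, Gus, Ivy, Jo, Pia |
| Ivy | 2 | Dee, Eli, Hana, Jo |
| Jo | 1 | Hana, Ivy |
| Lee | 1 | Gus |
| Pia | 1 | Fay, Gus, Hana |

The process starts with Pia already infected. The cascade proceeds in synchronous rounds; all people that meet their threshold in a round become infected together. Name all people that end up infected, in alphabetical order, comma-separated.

Fay, Pia

Round 1 — Pia becomes infected (initial).
Round 2 — checking thresholds:
  Fay: 1 of 1 neighbours ≥ 1, becomes infected.
  Gus: 1 of 3 neighbours < 3, not yet.
  Hana: 1 of 5 neighbours < 5, not yet.
Round 3 — no new infections; cascade stops.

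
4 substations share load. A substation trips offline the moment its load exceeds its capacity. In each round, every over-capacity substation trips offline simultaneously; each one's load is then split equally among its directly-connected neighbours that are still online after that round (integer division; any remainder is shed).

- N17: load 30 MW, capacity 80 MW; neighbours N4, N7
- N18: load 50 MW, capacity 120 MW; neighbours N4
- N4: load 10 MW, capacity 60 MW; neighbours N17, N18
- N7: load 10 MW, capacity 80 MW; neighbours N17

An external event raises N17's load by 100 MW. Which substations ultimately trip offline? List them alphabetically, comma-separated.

Round 1 — N17 at 130 > 80. N17 trips offline.
  N17 sheds 130 MW to N4, N7: 65 each.
    N4: 10+65 = 75 > 60
    N7: 10+65 = 75 ≤ 80
Round 2 — N4 trips offline.
  N4 sheds 75 MW to N18: 75 each.
    N18: 50+75 = 125 > 120
Round 3 — N18 trips offline.
  N18 sheds 125 MW: no online neighbours, lost.
No further trips.

N17, N18, N4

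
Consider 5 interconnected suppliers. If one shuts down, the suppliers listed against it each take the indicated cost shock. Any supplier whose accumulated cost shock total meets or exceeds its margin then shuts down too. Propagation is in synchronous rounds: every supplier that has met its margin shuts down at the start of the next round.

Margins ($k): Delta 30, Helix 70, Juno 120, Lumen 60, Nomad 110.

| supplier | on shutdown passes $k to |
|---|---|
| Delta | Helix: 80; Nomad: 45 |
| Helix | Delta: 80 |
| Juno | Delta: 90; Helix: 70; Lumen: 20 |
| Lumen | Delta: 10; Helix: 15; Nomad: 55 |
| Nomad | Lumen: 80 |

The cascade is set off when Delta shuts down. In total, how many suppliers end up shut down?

2

Round 1 — Delta shuts down (initial).
  Helix: +80 → 80 ≥ 70
  Nomad: +45 → 45 < 110
Round 2 — Helix shuts down.
No further shutdowns.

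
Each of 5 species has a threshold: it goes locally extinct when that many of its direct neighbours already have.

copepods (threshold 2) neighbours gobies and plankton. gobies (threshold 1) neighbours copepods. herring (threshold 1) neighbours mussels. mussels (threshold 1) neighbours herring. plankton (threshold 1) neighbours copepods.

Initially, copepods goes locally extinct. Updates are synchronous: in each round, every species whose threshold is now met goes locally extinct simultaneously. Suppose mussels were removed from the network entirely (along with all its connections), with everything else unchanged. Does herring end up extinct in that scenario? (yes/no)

With mussels removed:
Round 1 — copepods goes locally extinct (initial).
Round 2 — checking thresholds:
  gobies: 1 of 1 neighbours ≥ 1, goes locally extinct.
  plankton: 1 of 1 neighbours ≥ 1, goes locally extinct.
Round 3 — no new extinctions; cascade stops.

no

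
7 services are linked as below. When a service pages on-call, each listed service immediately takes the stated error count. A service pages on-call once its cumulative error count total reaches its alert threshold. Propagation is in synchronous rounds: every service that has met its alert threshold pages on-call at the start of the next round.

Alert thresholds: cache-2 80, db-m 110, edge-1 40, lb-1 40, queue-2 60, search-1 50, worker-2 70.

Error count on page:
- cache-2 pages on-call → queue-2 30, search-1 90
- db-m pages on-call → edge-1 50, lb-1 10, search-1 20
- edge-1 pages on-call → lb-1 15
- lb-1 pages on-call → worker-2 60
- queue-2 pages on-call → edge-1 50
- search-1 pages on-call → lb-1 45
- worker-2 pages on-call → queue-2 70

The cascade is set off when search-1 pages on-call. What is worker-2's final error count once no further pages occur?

Round 1 — search-1 pages on-call (initial).
  lb-1: +45 → 45 ≥ 40
Round 2 — lb-1 pages on-call.
  worker-2: +60 → 60 < 70
No further pages.

60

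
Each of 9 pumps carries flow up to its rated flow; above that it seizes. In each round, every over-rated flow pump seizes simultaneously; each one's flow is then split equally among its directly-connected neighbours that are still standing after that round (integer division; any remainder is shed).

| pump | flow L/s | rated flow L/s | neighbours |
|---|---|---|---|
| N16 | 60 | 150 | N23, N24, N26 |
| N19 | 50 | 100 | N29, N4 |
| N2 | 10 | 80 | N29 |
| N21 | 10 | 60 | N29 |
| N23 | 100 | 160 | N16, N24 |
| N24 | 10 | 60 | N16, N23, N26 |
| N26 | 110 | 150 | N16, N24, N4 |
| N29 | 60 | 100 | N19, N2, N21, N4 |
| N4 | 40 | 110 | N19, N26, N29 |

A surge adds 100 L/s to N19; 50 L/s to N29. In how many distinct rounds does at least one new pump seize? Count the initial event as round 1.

5

Round 1 — N19 at 150 > 100; N29 at 110 > 100. N19, N29 seize.
  N19 sheds 150 L/s to N4: 150 each.
    N4: 40+150 = 190 > 110
  N29 sheds 110 L/s to N2, N21, N4: 36 each (2 lost).
    N2: 10+36 = 46 ≤ 80
    N21: 10+36 = 46 ≤ 60
    N4: 190+36 = 226 > 110
Round 2 — N4 seizes.
  N4 sheds 226 L/s to N26: 226 each.
    N26: 110+226 = 336 > 150
Round 3 — N26 seizes.
  N26 sheds 336 L/s to N16, N24: 168 each.
    N16: 60+168 = 228 > 150
    N24: 10+168 = 178 > 60
Round 4 — N16, N24 seize.
  N16 sheds 228 L/s to N23: 228 each.
    N23: 100+228 = 328 > 160
  N24 sheds 178 L/s to N23: 178 each.
    N23: 328+178 = 506 > 160
Round 5 — N23 seizes.
  N23 sheds 506 L/s: no online neighbours, lost.
No further seizures.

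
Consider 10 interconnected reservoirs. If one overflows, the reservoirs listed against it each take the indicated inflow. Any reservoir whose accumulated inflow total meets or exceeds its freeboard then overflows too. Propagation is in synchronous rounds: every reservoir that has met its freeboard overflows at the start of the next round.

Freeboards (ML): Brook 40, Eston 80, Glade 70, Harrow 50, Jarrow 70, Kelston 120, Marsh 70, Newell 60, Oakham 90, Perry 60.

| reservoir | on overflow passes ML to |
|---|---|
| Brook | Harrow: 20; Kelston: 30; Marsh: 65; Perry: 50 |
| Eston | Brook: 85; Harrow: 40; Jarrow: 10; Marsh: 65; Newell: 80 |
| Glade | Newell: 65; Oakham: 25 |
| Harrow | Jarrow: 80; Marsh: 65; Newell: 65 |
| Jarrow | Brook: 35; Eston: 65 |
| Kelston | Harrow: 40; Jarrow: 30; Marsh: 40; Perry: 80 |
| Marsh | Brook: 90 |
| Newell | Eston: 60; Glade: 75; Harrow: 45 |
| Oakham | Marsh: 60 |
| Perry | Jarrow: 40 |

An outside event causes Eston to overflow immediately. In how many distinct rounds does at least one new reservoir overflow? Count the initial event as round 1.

Round 1 — Eston overflows (initial).
  Brook: +85 → 85 ≥ 40
  Harrow: +40 → 40 < 50
  Jarrow: +10 → 10 < 70
  Marsh: +65 → 65 < 70
  Newell: +80 → 80 ≥ 60
Round 2 — Brook, Newell overflow.
  Glade: +75 → 75 ≥ 70
  Harrow: +20+45 → 105 ≥ 50
  Kelston: +30 → 30 < 120
  Marsh: +65 → 130 ≥ 70
  Perry: +50 → 50 < 60
Round 3 — Glade, Harrow, Marsh overflow.
  Jarrow: +80 → 90 ≥ 70
  Oakham: +25 → 25 < 90
Round 4 — Jarrow overflows.
No further overflows.

4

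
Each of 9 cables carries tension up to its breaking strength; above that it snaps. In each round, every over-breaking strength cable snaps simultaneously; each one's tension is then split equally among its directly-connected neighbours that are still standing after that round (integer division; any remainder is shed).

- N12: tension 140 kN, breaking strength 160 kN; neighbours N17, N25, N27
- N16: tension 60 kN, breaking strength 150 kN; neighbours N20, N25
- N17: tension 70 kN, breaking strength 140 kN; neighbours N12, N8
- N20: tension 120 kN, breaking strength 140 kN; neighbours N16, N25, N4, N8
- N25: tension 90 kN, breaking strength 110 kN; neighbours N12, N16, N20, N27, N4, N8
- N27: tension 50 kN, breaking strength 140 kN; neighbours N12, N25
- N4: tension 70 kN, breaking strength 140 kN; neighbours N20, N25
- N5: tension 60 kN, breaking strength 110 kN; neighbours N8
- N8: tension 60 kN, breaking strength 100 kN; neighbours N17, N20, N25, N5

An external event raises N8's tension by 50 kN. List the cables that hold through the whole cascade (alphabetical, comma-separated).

Round 1 — N8 at 110 > 100. N8 snaps.
  N8 sheds 110 kN to N17, N20, N25, N5: 27 each (2 lost).
    N17: 70+27 = 97 ≤ 140
    N20: 120+27 = 147 > 140
    N25: 90+27 = 117 > 110
    N5: 60+27 = 87 ≤ 110
Round 2 — N20, N25 snap.
  N20 sheds 147 kN to N16, N4: 73 each (1 lost).
    N16: 60+73 = 133 ≤ 150
    N4: 70+73 = 143 > 140
  N25 sheds 117 kN to N12, N16, N27, N4: 29 each (1 lost).
    N12: 140+29 = 169 > 160
    N16: 133+29 = 162 > 150
    N27: 50+29 = 79 ≤ 140
    N4: 143+29 = 172 > 140
Round 3 — N12, N16, N4 snap.
  N12 sheds 169 kN to N17, N27: 84 each (1 lost).
    N17: 97+84 = 181 > 140
    N27: 79+84 = 163 > 140
  N16 sheds 162 kN: no online neighbours, lost.
  N4 sheds 172 kN: no online neighbours, lost.
Round 4 — N17, N27 snap.
  N17 sheds 181 kN: no online neighbours, lost.
  N27 sheds 163 kN: no online neighbours, lost.
No further breaks.

N5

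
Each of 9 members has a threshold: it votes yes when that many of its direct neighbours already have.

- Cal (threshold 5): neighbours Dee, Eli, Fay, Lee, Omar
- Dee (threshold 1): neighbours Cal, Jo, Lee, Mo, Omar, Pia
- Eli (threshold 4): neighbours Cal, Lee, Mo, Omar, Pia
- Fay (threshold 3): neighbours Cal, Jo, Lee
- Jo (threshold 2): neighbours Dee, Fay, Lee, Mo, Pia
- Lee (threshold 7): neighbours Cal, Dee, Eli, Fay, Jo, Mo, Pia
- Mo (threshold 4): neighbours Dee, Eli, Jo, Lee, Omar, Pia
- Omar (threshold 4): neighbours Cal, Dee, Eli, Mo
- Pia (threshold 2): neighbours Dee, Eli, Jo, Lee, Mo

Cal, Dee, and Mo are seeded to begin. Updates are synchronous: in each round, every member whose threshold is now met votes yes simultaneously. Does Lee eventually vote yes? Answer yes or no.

no

Round 1 — Cal, Dee, Mo vote yes (initial).
Round 2 — checking thresholds:
  Eli: 2 of 5 neighbours < 4, not yet.
  Fay: 1 of 3 neighbours < 3, not yet.
  Jo: 2 of 5 neighbours ≥ 2, votes yes.
  Lee: 3 of 7 neighbours < 7, not yet.
  Omar: 3 of 4 neighbours < 4, not yet.
  Pia: 2 of 5 neighbours ≥ 2, votes yes.
Round 3 — no new yes votes; cascade stops.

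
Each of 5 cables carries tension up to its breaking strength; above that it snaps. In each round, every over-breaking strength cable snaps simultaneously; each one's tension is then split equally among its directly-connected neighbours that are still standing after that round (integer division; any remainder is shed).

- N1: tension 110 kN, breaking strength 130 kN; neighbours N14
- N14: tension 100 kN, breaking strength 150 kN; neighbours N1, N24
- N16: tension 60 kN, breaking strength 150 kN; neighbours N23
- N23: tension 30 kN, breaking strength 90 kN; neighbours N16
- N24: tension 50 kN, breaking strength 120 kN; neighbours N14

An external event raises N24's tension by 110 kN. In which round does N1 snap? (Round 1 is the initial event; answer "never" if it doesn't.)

Round 1 — N24 at 160 > 120. N24 snaps.
  N24 sheds 160 kN to N14: 160 each.
    N14: 100+160 = 260 > 150
Round 2 — N14 snaps.
  N14 sheds 260 kN to N1: 260 each.
    N1: 110+260 = 370 > 130
Round 3 — N1 snaps.
  N1 sheds 370 kN: no online neighbours, lost.
No further breaks.

3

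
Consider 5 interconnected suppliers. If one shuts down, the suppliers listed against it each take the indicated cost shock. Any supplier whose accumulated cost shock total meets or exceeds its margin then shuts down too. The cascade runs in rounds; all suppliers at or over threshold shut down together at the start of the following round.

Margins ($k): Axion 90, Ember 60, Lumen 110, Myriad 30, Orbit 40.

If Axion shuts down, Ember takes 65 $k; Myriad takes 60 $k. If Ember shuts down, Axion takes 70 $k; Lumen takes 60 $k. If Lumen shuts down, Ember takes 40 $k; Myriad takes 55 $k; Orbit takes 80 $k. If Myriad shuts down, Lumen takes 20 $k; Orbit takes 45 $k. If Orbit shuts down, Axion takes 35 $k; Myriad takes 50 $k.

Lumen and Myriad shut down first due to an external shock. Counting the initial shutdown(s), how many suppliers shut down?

3

Round 1 — Lumen, Myriad shut down (initial).
  Ember: +40 → 40 < 60
  Orbit: +80+45 → 125 ≥ 40
Round 2 — Orbit shuts down.
  Axion: +35 → 35 < 90
No further shutdowns.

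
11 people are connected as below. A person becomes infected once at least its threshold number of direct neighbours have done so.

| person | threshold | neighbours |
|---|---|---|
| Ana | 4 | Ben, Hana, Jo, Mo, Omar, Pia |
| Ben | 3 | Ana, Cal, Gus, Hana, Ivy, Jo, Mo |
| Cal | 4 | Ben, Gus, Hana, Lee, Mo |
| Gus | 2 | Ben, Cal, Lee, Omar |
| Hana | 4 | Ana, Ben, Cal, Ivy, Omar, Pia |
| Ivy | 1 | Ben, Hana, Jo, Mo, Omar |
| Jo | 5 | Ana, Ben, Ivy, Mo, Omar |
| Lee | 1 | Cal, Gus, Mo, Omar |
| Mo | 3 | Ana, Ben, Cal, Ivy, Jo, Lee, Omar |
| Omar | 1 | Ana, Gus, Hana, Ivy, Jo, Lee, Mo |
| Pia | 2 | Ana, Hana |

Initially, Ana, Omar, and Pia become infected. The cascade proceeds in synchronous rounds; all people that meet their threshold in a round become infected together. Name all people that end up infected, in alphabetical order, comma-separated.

Ana, Ben, Cal, Gus, Hana, Ivy, Jo, Lee, Mo, Omar, Pia

Round 1 — Ana, Omar, Pia become infected (initial).
Round 2 — checking thresholds:
  Ben: 1 of 7 neighbours < 3, below threshold.
  Gus: 1 of 4 neighbours < 2, below threshold.
  Hana: 3 of 6 neighbours < 4, below threshold.
  Ivy: 1 of 5 neighbours ≥ 1, becomes infected.
  Jo: 2 of 5 neighbours < 5, below threshold.
  Lee: 1 of 4 neighbours ≥ 1, becomes infected.
  Mo: 2 of 7 neighbours < 3, below threshold.
Round 3 — checking thresholds:
  Ben: 2 of 7 neighbours < 3, below threshold.
  Cal: 1 of 5 neighbours < 4, below threshold.
  Gus: 2 of 4 neighbours ≥ 2, becomes infected.
  Hana: 4 of 6 neighbours ≥ 4, becomes infected.
  Jo: 3 of 5 neighbours < 5, below threshold.
  Mo: 4 of 7 neighbours ≥ 3, becomes infected.
Round 4 — checking thresholds:
  Ben: 5 of 7 neighbours ≥ 3, becomes infected.
  Cal: 4 of 5 neighbours ≥ 4, becomes infected.
  Jo: 4 of 5 neighbours < 5, below threshold.
Round 5 — checking thresholds:
  Jo: 5 of 5 neighbours ≥ 5, becomes infected.
Round 6 — no new infections; cascade stops.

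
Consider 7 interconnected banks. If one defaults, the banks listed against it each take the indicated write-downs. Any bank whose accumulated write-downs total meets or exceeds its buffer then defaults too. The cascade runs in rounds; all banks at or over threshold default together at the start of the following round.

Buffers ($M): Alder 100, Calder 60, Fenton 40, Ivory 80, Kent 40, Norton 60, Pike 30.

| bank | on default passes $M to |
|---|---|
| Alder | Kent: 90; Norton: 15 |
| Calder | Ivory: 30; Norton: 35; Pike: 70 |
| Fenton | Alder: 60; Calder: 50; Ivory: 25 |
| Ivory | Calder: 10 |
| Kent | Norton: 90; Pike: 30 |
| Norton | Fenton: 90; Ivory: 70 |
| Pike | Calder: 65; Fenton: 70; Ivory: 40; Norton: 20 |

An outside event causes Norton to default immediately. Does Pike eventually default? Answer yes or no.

yes

Round 1 — Norton defaults (initial).
  Fenton: +90 → 90 ≥ 40
  Ivory: +70 → 70 < 80
Round 2 — Fenton defaults.
  Alder: +60 → 60 < 100
  Calder: +50 → 50 < 60
  Ivory: +25 → 95 ≥ 80
Round 3 — Ivory defaults.
  Calder: +10 → 60 ≥ 60
Round 4 — Calder defaults.
  Pike: +70 → 70 ≥ 30
Round 5 — Pike defaults.
No further defaults.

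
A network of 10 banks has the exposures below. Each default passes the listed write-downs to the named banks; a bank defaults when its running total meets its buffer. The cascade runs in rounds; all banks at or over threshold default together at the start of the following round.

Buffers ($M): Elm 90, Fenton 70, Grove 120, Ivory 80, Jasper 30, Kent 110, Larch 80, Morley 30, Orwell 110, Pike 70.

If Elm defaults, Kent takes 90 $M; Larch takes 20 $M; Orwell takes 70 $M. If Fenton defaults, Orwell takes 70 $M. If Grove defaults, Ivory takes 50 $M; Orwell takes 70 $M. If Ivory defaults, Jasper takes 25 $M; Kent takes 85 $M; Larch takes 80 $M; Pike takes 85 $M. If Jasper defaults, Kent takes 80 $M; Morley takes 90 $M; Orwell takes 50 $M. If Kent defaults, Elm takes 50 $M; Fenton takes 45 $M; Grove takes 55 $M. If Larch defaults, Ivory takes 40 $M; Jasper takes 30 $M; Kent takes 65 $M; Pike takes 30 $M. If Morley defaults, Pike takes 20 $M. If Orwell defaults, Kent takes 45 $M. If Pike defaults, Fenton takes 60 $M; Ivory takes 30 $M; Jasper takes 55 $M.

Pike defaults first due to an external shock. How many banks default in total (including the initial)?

3

Round 1 — Pike defaults (initial).
  Fenton: +60 → 60 < 70
  Ivory: +30 → 30 < 80
  Jasper: +55 → 55 ≥ 30
Round 2 — Jasper defaults.
  Kent: +80 → 80 < 110
  Morley: +90 → 90 ≥ 30
  Orwell: +50 → 50 < 110
Round 3 — Morley defaults.
No further defaults.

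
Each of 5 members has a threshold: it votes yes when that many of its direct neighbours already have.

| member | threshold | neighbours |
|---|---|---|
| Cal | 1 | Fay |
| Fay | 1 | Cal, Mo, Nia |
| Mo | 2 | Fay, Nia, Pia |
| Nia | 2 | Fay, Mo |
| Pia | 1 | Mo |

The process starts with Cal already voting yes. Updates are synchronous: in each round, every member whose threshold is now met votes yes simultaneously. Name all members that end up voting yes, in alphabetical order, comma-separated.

Cal, Fay

Round 1 — Cal votes yes (initial).
Round 2 — checking thresholds:
  Fay: 1 of 3 neighbours ≥ 1, votes yes.
Round 3 — no new yes votes; cascade stops.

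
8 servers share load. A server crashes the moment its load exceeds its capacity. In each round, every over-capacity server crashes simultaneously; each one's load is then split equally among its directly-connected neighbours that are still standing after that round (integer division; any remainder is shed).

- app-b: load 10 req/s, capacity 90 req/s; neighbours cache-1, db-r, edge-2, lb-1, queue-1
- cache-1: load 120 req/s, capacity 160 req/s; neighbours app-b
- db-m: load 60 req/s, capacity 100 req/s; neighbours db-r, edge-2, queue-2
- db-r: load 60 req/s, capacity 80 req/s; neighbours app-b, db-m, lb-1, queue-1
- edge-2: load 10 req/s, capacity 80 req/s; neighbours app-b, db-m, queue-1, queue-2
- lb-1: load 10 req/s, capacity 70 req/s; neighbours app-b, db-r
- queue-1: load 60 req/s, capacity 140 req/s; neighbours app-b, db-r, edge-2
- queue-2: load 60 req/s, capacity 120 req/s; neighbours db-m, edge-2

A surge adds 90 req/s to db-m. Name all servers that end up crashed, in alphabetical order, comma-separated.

Round 1 — db-m at 150 > 100. db-m crashes.
  db-m sheds 150 req/s to db-r, edge-2, queue-2: 50 each.
    db-r: 60+50 = 110 > 80
    edge-2: 10+50 = 60 ≤ 80
    queue-2: 60+50 = 110 ≤ 120
Round 2 — db-r crashes.
  db-r sheds 110 req/s to app-b, lb-1, queue-1: 36 each (2 lost).
    app-b: 10+36 = 46 ≤ 90
    lb-1: 10+36 = 46 ≤ 70
    queue-1: 60+36 = 96 ≤ 140
No further crashes.

db-m, db-r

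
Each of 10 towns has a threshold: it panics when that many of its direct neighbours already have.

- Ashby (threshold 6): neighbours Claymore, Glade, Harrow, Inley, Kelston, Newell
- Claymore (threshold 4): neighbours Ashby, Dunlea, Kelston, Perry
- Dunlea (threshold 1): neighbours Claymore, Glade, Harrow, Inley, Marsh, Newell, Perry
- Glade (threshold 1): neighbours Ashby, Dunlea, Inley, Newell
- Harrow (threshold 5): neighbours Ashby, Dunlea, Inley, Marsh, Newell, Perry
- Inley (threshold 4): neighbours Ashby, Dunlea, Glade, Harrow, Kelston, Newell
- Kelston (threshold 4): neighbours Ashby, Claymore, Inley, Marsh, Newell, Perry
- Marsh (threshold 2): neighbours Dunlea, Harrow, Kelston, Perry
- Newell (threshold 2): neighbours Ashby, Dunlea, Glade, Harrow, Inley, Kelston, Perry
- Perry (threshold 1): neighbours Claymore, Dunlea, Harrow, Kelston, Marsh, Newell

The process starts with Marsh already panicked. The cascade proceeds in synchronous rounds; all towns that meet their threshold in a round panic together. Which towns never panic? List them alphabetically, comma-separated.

Ashby, Claymore, Harrow, Inley, Kelston

Round 1 — Marsh panics (initial).
Round 2 — checking thresholds:
  Dunlea: 1 of 7 neighbours ≥ 1, panics.
  Harrow: 1 of 6 neighbours < 5, below threshold.
  Kelston: 1 of 6 neighbours < 4, below threshold.
  Perry: 1 of 6 neighbours ≥ 1, panics.
Round 3 — checking thresholds:
  Claymore: 2 of 4 neighbours < 4, below threshold.
  Glade: 1 of 4 neighbours ≥ 1, panics.
  Harrow: 3 of 6 neighbours < 5, below threshold.
  Inley: 1 of 6 neighbours < 4, below threshold.
  Kelston: 2 of 6 neighbours < 4, below threshold.
  Newell: 2 of 7 neighbours ≥ 2, panics.
Round 4 — no new panics; cascade stops.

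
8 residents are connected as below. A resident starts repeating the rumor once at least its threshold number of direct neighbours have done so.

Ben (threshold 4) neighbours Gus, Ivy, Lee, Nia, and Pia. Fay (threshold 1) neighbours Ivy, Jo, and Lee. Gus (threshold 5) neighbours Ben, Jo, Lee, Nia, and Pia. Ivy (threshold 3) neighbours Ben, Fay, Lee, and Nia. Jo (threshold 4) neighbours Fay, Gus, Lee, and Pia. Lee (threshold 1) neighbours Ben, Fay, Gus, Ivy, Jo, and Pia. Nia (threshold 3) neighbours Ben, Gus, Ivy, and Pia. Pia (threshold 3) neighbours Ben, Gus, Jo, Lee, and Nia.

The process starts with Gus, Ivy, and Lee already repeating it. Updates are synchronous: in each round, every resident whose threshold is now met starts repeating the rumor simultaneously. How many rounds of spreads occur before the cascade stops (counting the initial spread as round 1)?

2

Round 1 — Gus, Ivy, Lee start repeating the rumor (initial).
Round 2 — checking thresholds:
  Ben: 3 of 5 neighbours < 4, below threshold.
  Fay: 2 of 3 neighbours ≥ 1, starts repeating the rumor.
  Jo: 2 of 4 neighbours < 4, below threshold.
  Nia: 2 of 4 neighbours < 3, below threshold.
  Pia: 2 of 5 neighbours < 3, below threshold.
Round 3 — no new spreads; cascade stops.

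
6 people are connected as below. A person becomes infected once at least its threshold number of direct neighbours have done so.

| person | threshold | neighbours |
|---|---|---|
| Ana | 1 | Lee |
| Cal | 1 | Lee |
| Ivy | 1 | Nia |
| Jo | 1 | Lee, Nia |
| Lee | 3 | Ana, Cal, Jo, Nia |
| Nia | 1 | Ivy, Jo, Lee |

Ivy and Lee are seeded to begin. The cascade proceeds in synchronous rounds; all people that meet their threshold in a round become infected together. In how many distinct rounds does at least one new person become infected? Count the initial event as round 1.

Round 1 — Ivy, Lee become infected (initial).
Round 2 — checking thresholds:
  Ana: 1 of 1 neighbours ≥ 1, becomes infected.
  Cal: 1 of 1 neighbours ≥ 1, becomes infected.
  Jo: 1 of 2 neighbours ≥ 1, becomes infected.
  Nia: 2 of 3 neighbours ≥ 1, becomes infected.
Round 3 — no new infections; cascade stops.

2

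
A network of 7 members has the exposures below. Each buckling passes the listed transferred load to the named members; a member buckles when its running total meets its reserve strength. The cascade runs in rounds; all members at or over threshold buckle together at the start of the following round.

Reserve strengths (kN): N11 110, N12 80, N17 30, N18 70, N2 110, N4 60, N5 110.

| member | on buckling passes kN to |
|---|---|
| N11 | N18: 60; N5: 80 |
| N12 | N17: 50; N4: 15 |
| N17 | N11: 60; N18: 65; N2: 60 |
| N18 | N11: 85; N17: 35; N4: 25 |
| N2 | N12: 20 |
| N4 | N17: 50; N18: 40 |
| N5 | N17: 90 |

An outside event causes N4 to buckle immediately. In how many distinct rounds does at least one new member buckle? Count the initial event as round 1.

4

Round 1 — N4 buckles (initial).
  N17: +50 → 50 ≥ 30
  N18: +40 → 40 < 70
Round 2 — N17 buckles.
  N11: +60 → 60 < 110
  N18: +65 → 105 ≥ 70
  N2: +60 → 60 < 110
Round 3 — N18 buckles.
  N11: +85 → 145 ≥ 110
Round 4 — N11 buckles.
  N5: +80 → 80 < 110
No further bucklings.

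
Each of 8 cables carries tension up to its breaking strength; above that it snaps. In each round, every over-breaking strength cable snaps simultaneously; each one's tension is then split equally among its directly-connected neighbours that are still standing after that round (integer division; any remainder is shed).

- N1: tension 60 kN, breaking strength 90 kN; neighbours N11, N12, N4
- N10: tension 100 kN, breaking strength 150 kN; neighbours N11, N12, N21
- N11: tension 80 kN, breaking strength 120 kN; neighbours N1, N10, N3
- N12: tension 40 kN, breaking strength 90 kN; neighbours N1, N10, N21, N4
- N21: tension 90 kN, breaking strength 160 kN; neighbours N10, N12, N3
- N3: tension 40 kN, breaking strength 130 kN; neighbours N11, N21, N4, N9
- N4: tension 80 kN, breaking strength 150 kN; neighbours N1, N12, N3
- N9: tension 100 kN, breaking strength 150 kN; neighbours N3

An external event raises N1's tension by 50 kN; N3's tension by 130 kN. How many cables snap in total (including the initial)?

7

Round 1 — N1 at 110 > 90; N3 at 170 > 130. N1, N3 snap.
  N1 sheds 110 kN to N11, N12, N4: 36 each (2 lost).
    N11: 80+36 = 116 ≤ 120
    N12: 40+36 = 76 ≤ 90
    N4: 80+36 = 116 ≤ 150
  N3 sheds 170 kN to N11, N21, N4, N9: 42 each (2 lost).
    N11: 116+42 = 158 > 120
    N21: 90+42 = 132 ≤ 160
    N4: 116+42 = 158 > 150
    N9: 100+42 = 142 ≤ 150
Round 2 — N11, N4 snap.
  N11 sheds 158 kN to N10: 158 each.
    N10: 100+158 = 258 > 150
  N4 sheds 158 kN to N12: 158 each.
    N12: 76+158 = 234 > 90
Round 3 — N10, N12 snap.
  N10 sheds 258 kN to N21: 258 each.
    N21: 132+258 = 390 > 160
  N12 sheds 234 kN to N21: 234 each.
    N21: 390+234 = 624 > 160
Round 4 — N21 snaps.
  N21 sheds 624 kN: no online neighbours, lost.
No further breaks.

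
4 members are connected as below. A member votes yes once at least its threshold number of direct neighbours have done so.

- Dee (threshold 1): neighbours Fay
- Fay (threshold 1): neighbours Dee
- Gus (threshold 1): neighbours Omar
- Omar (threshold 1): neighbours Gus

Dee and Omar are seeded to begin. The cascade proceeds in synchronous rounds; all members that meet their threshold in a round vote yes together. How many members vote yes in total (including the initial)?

Round 1 — Dee, Omar vote yes (initial).
Round 2 — checking thresholds:
  Fay: 1 of 1 neighbours ≥ 1, votes yes.
  Gus: 1 of 1 neighbours ≥ 1, votes yes.
Round 3 — no new yes votes; cascade stops.

4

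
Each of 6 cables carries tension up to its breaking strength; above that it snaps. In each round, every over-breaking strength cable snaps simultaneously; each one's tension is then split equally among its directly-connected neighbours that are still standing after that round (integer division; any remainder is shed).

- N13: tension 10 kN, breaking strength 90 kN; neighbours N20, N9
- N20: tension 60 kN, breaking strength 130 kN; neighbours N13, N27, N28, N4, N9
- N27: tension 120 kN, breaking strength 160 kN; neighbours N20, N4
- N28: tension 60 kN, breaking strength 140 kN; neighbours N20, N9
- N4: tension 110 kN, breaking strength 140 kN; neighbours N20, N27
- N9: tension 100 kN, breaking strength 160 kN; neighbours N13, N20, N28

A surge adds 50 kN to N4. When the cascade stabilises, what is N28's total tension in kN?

Round 1 — N4 at 160 > 140. N4 snaps.
  N4 sheds 160 kN to N20, N27: 80 each.
    N20: 60+80 = 140 > 130
    N27: 120+80 = 200 > 160
Round 2 — N20, N27 snap.
  N20 sheds 140 kN to N13, N28, N9: 46 each (2 lost).
    N13: 10+46 = 56 ≤ 90
    N28: 60+46 = 106 ≤ 140
    N9: 100+46 = 146 ≤ 160
  N27 sheds 200 kN: no online neighbours, lost.
No further breaks.

106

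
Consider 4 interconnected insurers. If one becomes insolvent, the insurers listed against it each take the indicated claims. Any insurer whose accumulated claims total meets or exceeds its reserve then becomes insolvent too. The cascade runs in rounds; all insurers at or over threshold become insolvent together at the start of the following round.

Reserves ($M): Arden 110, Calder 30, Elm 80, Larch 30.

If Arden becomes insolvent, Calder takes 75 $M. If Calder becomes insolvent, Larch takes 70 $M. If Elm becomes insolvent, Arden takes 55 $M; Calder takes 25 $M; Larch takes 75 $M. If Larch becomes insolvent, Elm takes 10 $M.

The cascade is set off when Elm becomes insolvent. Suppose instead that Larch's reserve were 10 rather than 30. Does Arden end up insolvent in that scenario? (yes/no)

no

With Larch's reserve at 10:
Round 1 — Elm becomes insolvent (initial).
  Arden: +55 → 55 < 110
  Calder: +25 → 25 < 30
  Larch: +75 → 75 ≥ 10
Round 2 — Larch becomes insolvent.
No further insolvencies.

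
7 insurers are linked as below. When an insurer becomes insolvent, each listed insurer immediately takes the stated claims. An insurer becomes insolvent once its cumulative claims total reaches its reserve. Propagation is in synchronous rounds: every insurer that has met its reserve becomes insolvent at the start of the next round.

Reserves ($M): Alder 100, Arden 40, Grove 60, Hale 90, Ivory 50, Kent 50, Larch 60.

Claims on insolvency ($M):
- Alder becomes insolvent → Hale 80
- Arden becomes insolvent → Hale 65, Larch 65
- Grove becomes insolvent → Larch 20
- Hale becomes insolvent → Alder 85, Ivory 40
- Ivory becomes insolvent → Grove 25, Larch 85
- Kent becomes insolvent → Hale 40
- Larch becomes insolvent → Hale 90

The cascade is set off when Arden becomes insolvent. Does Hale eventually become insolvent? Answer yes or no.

Round 1 — Arden becomes insolvent (initial).
  Hale: +65 → 65 < 90
  Larch: +65 → 65 ≥ 60
Round 2 — Larch becomes insolvent.
  Hale: +90 → 155 ≥ 90
Round 3 — Hale becomes insolvent.
  Alder: +85 → 85 < 100
  Ivory: +40 → 40 < 50
No further insolvencies.

yes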